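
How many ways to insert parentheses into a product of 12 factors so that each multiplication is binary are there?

Parenthesizations of m factors correspond to full binary trees with m leaves, counted by C_{m−1}; m = 12 gives C_11.
C_11 = C_10 · 2(2·10+1)/(10+2) = 16796 · 42/12 = 58786.

58786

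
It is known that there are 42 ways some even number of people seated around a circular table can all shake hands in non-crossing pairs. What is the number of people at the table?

10

Non-crossing handshake pairings of 2n people are counted by C_n, and C_5 = 42.
So n = 5, and there are 2n = 10 people.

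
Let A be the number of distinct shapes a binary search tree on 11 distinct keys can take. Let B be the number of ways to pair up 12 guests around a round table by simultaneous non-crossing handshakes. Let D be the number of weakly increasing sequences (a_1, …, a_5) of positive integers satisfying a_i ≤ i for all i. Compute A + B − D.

Rooted binary trees with 11 nodes (each child slot possibly empty) number C_11. So A = C_11 = 58786.
Non-crossing handshake pairings of 2n people are counted by C_n; 12 people gives n = 6. So B = C_6 = 132.
Such sub-staircase sequences of length n are counted by C_n; here n = 5. So D = C_5 = 42.
A + B − D = 58786 + 132 − 42 = 58876.

58876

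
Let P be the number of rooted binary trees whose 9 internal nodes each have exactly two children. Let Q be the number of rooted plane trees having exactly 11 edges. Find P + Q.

Full binary trees with n internal nodes are counted by C_n; here n = 9. So P = C_9 = 4862.
Rooted ordered trees with n edges are counted by C_n; here n = 11. So Q = C_11 = 58786.
P + Q = 4862 + 58786 = 63648.

63648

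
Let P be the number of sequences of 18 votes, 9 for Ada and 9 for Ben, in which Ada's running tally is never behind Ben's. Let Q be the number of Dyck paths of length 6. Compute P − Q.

Ballot sequences with n votes each where one side never trails are Dyck words, counted by C_n; here n = 9. So P = C_9 = 4862.
Paths of 3 up- and 3 down-steps that never dip below the axis are Dyck paths; their count is C_3. So Q = C_3 = 5.
P − Q = 4862 − 5 = 4857.

4857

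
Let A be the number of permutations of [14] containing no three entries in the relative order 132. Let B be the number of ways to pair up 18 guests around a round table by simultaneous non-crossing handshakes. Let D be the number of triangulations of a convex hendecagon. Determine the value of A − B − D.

2664716

For any fixed pattern of length 3, the pattern-avoiding permutations of [14] number C_14. So A = C_14 = 2674440.
With 18 = 2·9 people, non-crossing handshake pairings are non-crossing perfect matchings on a circle, counted by C_9. So B = C_9 = 4862.
A convex 11-gon is triangulated into 9 triangles, and the number of such triangulations is the Catalan number C_{11−2} = C_9. So D = C_9 = 4862.
A − B − D = 2674440 − 4862 − 4862 = 2664716.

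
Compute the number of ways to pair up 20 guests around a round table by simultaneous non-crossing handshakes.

16796

Non-crossing handshake pairings of 2n people are counted by C_n; 20 people gives n = 10.
C_10 = 16796.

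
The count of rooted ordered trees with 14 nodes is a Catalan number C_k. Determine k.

A rooted plane tree on 14 nodes has 13 edges, and such trees are counted by C_13.

13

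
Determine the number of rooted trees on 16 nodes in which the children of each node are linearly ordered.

9694845

A rooted plane tree on 16 nodes has 15 edges, and such trees are counted by C_15.
C_15 = C(30,15)/16 = 155117520/16 = 9694845.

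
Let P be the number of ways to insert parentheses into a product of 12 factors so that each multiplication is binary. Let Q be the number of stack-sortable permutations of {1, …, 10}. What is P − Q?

Ways to associate a product of 12 factors correspond to binary trees on 12 leaves, so the count is C_11. So P = C_11 = 58786.
By Knuth's characterisation, the stack-sortable permutations of length 10 are the 231-avoiders, numbering C_10. So Q = C_10 = 16796.
P − Q = 58786 − 16796 = 41990.

41990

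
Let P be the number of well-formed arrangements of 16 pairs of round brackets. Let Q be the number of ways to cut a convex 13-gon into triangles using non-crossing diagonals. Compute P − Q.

35298884

A balanced arrangement of 16 bracket pairs is a Dyck word of semilength 16, so the count is C_16. So P = C_16 = 35357670.
The number of triangulations of a 13-gon is the Catalan number C_11 (index = sides − 2). So Q = C_11 = 58786.
P − Q = 35357670 − 58786 = 35298884.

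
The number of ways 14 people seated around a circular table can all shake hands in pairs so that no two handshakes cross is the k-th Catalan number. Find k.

7

With 14 = 2·7 people, non-crossing handshake pairings are non-crossing perfect matchings on a circle, counted by C_7.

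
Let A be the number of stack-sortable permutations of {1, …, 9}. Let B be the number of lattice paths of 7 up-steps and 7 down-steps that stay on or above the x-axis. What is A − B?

Stack-sortable permutations are exactly the 231-avoiding ones, counted by C_n; here n = 9. So A = C_9 = 4862.
Dyck paths of semilength n (length 2n) are counted by C_n; here n = 7. So B = C_7 = 429.
A − B = 4862 − 429 = 4433.

4433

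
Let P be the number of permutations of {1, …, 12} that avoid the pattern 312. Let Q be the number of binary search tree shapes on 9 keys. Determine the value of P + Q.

212874

For any fixed pattern of length 3, the pattern-avoiding permutations of [12] number C_12. So P = C_12 = 208012.
Rooted binary trees with 9 nodes (each child slot possibly empty) number C_9. So Q = C_9 = 4862.
P + Q = 208012 + 4862 = 212874.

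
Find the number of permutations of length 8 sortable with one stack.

Stack-sortable permutations are exactly the 231-avoiding ones, counted by C_n; here n = 8.
C_8 = 1430.

1430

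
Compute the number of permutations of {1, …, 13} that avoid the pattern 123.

For any fixed pattern of length 3, the pattern-avoiding permutations of [13] number C_13.
C_13 = C_12 · 2(2·12+1)/(12+2) = 208012 · 50/14 = 742900.

742900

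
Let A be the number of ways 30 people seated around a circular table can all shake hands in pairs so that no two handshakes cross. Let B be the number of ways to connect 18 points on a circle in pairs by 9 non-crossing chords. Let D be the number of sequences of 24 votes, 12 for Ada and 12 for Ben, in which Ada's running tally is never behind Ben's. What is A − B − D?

Non-crossing handshake pairings of 2n people are counted by C_n; 30 people gives n = 15. So A = C_15 = 9694845.
Non-crossing perfect matchings of 2n points on a circle are counted by C_n; with 18 points, n = 9. So B = C_9 = 4862.
Reading a vote for the leader as '(' and for the other as ')' turns such a sequence into a balanced string of 12 pairs, so the count is C_12. So D = C_12 = 208012.
A − B − D = 9694845 − 4862 − 208012 = 9481971.

9481971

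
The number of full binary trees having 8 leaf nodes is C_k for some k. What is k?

7

Full binary trees with 8 leaves have 8−1 = 7 internal nodes, so there are C_7 of them.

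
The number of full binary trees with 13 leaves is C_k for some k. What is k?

12

A full binary tree with L leaves has L−1 internal nodes and is counted by C_{L−1}; L = 13 gives C_12.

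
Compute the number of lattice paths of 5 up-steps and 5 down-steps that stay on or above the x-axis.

42

A Dyck path with 5 up-steps and 5 down-steps has semilength 5, so there are C_5 of them.
C_5 = C(10,5)/6 = 252/6 = 42.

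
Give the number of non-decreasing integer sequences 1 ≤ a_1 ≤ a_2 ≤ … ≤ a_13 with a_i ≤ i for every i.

742900

Weakly increasing sequences with a_i ≤ i biject with Dyck paths of semilength 13, so there are C_13.
C_13 = 742900.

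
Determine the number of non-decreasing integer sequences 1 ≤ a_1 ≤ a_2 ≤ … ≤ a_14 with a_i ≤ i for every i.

2674440

Weakly increasing sequences with a_i ≤ i biject with Dyck paths of semilength 14, so there are C_14.
C_14 = C(28,14)/15 = 40116600/15 = 2674440.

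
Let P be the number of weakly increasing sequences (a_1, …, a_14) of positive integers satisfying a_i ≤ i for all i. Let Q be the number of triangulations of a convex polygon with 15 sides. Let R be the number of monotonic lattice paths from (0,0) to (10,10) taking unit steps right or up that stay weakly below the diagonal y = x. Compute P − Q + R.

1948336

Such sub-staircase sequences of length n are counted by C_n; here n = 14. So P = C_14 = 2674440.
Triangulations of a convex m-gon are counted by C_{m−2}; with m = 15 this is C_13. So Q = C_13 = 742900.
Sub-diagonal monotone paths from (0,0) to (10,10) biject with Dyck paths of semilength 10, giving C_10. So R = C_10 = 16796.
P − Q + R = 2674440 − 742900 + 16796 = 1948336.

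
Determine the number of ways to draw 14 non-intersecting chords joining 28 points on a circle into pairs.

Non-crossing perfect matchings of 2n points on a circle are counted by C_n; with 28 points, n = 14.
C_14 = C_13 · 2(2·13+1)/(13+2) = 742900 · 54/15 = 2674440.

2674440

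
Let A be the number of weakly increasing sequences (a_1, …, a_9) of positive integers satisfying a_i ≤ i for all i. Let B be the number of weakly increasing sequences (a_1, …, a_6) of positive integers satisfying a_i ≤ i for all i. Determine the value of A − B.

Such sub-staircase sequences of length n are counted by C_n; here n = 9. So A = C_9 = 4862.
Weakly increasing sequences with a_i ≤ i biject with Dyck paths of semilength 6, so there are C_6. So B = C_6 = 132.
A − B = 4862 − 132 = 4730.

4730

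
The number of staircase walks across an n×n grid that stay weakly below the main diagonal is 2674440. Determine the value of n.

14

Such diagonal-avoiding paths in an n×n grid are counted by C_n. The Catalan number equal to 2674440 is C_14.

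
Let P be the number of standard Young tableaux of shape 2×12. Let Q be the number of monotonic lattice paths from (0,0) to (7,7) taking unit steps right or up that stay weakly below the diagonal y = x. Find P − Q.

207583

Standard Young tableaux of shape 2×n are counted by C_n; here n = 12. So P = C_12 = 208012.
Monotone paths in an n×n grid that stay weakly below the diagonal are counted by C_n; here n = 7. So Q = C_7 = 429.
P − Q = 208012 − 429 = 207583.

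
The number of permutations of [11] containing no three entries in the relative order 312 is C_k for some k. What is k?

11

Permutations of [n] avoiding any single length-3 pattern are counted by C_n; here n = 11.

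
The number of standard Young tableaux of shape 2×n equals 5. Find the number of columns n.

3

Standard Young tableaux of shape 2×n are counted by C_n. Since C_3 = 5, the index is 3.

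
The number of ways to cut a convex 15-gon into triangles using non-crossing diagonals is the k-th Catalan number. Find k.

A convex 15-gon is triangulated into 13 triangles, and the number of such triangulations is the Catalan number C_{15−2} = C_13.

13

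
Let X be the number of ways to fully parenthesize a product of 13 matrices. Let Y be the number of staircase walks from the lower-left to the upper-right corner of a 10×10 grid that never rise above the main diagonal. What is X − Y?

Bracketing 13 factors into binary products is counted by C_{13−1} = C_12. So X = C_12 = 208012.
Sub-diagonal monotone paths from (0,0) to (10,10) biject with Dyck paths of semilength 10, giving C_10. So Y = C_10 = 16796.
X − Y = 208012 − 16796 = 191216.

191216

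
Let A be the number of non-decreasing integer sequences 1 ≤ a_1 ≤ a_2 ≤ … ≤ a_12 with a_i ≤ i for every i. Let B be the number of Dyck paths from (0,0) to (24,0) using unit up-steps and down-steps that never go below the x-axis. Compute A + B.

Weakly increasing sequences with a_i ≤ i biject with Dyck paths of semilength 12, so there are C_12. So A = C_12 = 208012.
Paths of 12 up- and 12 down-steps that never dip below the axis are Dyck paths; their count is C_12. So B = C_12 = 208012.
A + B = 208012 + 208012 = 416024.

416024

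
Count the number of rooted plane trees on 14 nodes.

742900

A rooted plane tree on 14 nodes has 13 edges, and such trees are counted by C_13.
C_13 = C(26,13)/14 = 10400600/14 = 742900.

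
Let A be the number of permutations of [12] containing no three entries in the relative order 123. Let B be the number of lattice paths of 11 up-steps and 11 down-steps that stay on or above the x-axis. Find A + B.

For any fixed pattern of length 3, the pattern-avoiding permutations of [12] number C_12. So A = C_12 = 208012.
A Dyck path with 11 up-steps and 11 down-steps has semilength 11, so there are C_11 of them. So B = C_11 = 58786.
A + B = 208012 + 58786 = 266798.

266798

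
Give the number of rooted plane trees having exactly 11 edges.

58786

Rooted ordered trees with n edges are counted by C_n; here n = 11.
C_11 = 58786.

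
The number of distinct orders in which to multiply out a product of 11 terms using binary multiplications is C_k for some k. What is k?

10

Ways to associate a product of 11 factors correspond to binary trees on 11 leaves, so the count is C_10.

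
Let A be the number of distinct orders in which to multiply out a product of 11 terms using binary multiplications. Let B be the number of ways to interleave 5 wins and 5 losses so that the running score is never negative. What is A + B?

16838

Parenthesizations of m factors correspond to full binary trees with m leaves, counted by C_{m−1}; m = 11 gives C_10. So A = C_10 = 16796.
Ballot sequences with n votes each where one side never trails are Dyck words, counted by C_n; here n = 5. So B = C_5 = 42.
A + B = 16796 + 42 = 16838.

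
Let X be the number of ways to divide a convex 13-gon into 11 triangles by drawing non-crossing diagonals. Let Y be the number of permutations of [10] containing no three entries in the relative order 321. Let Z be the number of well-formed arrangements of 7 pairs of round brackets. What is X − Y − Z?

A convex 13-gon is triangulated into 11 triangles, and the number of such triangulations is the Catalan number C_{13−2} = C_11. So X = C_11 = 58786.
Permutations of [n] avoiding any single length-3 pattern are counted by C_n; here n = 10. So Y = C_10 = 16796.
A balanced arrangement of 7 bracket pairs is a Dyck word of semilength 7, so the count is C_7. So Z = C_7 = 429.
X − Y − Z = 58786 − 16796 − 429 = 41561.

41561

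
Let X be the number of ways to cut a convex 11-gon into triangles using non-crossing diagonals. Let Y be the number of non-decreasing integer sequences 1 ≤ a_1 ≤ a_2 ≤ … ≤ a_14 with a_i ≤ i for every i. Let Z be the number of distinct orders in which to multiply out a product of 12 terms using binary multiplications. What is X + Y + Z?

2738088

The number of triangulations of an 11-gon is the Catalan number C_9 (index = sides − 2). So X = C_9 = 4862.
Weakly increasing sequences with a_i ≤ i biject with Dyck paths of semilength 14, so there are C_14. So Y = C_14 = 2674440.
Bracketing 12 factors into binary products is counted by C_{12−1} = C_11. So Z = C_11 = 58786.
X + Y + Z = 4862 + 2674440 + 58786 = 2738088.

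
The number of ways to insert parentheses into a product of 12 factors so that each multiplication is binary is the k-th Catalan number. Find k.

Bracketing 12 factors into binary products is counted by C_{12−1} = C_11.

11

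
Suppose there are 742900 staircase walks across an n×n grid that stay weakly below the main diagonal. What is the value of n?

Such diagonal-avoiding paths in an n×n grid are counted by C_n; 742900 = C_13.

13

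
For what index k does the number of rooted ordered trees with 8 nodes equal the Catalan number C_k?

Rooted ordered (plane) trees on m nodes have m−1 edges and are counted by C_{m−1}; m = 8 gives C_7.

7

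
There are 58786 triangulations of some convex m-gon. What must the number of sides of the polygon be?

Triangulations of a convex m-gon are counted by C_{m−2}, and C_11 = 58786.
So m − 2 = 11, giving m = 13 sides.

13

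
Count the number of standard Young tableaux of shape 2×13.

742900

Standard Young tableaux of shape 2×n are counted by C_n; here n = 13.
C_13 = C(26,13)/14 = 10400600/14 = 742900.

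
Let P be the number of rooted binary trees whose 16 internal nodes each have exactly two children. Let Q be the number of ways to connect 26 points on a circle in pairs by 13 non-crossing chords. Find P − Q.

The number of full binary trees on 16 internal nodes is the Catalan number C_16. So P = C_16 = 35357670.
Pairing 26 circle points by 13 non-crossing chords gives C_13 matchings. So Q = C_13 = 742900.
P − Q = 35357670 − 742900 = 34614770.

34614770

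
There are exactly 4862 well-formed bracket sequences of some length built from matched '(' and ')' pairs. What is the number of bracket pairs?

Balanced strings of n bracket-pairs are counted by C_n, and C_9 = 4862.

9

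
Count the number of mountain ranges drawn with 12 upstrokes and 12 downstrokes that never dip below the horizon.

208012

A Dyck path with 12 up-steps and 12 down-steps has semilength 12, so there are C_12 of them.
C_12 = 208012.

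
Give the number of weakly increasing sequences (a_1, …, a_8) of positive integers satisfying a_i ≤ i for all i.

Such sub-staircase sequences of length n are counted by C_n; here n = 8.
C_8 = C(16,8)/9 = 12870/9 = 1430.

1430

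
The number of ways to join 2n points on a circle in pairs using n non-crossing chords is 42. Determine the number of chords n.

Non-crossing pairings of 2n points on a circle are counted by C_n; 42 = C_5.

5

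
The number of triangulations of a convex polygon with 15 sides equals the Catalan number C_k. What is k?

13

Triangulations of a convex m-gon are counted by C_{m−2}; with m = 15 this is C_13.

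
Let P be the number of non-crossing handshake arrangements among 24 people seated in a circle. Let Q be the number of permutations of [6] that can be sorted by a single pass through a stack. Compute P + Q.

With 24 = 2·12 people, non-crossing handshake pairings are non-crossing perfect matchings on a circle, counted by C_12. So P = C_12 = 208012.
By Knuth's characterisation, the stack-sortable permutations of length 6 are the 231-avoiders, numbering C_6. So Q = C_6 = 132.
P + Q = 208012 + 132 = 208144.

208144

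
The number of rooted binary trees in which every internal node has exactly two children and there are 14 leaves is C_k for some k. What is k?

13

Full binary trees with 14 leaves have 14−1 = 13 internal nodes, so there are C_13 of them.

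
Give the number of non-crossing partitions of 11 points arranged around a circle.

58786

Non-crossing partitions of an n-element set are counted by C_n; here n = 11.
C_11 = C_10 · 2(2·10+1)/(10+2) = 16796 · 42/12 = 58786.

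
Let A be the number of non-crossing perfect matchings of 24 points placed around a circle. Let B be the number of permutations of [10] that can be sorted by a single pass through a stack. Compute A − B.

Non-crossing perfect matchings of 2n points on a circle are counted by C_n; with 24 points, n = 12. So A = C_12 = 208012.
Stack-sortable permutations are exactly the 231-avoiding ones, counted by C_n; here n = 10. So B = C_10 = 16796.
A − B = 208012 − 16796 = 191216.

191216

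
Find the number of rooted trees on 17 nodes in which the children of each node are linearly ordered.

35357670

Rooted ordered (plane) trees on m nodes have m−1 edges and are counted by C_{m−1}; m = 17 gives C_16.
C_16 = C(32,16)/17 = 601080390/17 = 35357670.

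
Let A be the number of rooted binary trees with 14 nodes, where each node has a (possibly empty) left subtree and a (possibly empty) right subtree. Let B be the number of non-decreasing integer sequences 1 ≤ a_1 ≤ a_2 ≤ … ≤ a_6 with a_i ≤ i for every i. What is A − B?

2674308

Binary trees (left/right distinguished) on n nodes are counted by C_n; here n = 14. So A = C_14 = 2674440.
Such sub-staircase sequences of length n are counted by C_n; here n = 6. So B = C_6 = 132.
A − B = 2674440 − 132 = 2674308.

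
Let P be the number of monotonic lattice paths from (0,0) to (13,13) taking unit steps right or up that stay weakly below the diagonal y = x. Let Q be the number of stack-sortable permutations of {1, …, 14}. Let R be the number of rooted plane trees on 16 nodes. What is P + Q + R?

Monotone paths in an n×n grid that stay weakly below the diagonal are counted by C_n; here n = 13. So P = C_13 = 742900.
Stack-sortable permutations are exactly the 231-avoiding ones, counted by C_n; here n = 14. So Q = C_14 = 2674440.
A rooted plane tree on 16 nodes has 15 edges, and such trees are counted by C_15. So R = C_15 = 9694845.
P + Q + R = 742900 + 2674440 + 9694845 = 13112185.

13112185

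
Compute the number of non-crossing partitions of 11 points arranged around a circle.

The non-crossing partitions of [11] form a lattice of size C_11.
C_11 = C_10 · 2(2·10+1)/(10+2) = 16796 · 42/12 = 58786.

58786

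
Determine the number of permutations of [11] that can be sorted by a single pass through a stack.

Stack-sortable permutations are exactly the 231-avoiding ones, counted by C_n; here n = 11.
C_11 = C_10 · 2(2·10+1)/(10+2) = 16796 · 42/12 = 58786.

58786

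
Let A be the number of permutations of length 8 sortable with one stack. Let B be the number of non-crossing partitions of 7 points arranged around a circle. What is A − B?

Stack-sortable permutations are exactly the 231-avoiding ones, counted by C_n; here n = 8. So A = C_8 = 1430.
Non-crossing partitions of an n-element set are counted by C_n; here n = 7. So B = C_7 = 429.
A − B = 1430 − 429 = 1001.

1001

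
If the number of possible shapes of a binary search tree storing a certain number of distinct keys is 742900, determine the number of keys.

Binary search tree shapes on n keys are counted by C_n, and C_13 = 742900.

13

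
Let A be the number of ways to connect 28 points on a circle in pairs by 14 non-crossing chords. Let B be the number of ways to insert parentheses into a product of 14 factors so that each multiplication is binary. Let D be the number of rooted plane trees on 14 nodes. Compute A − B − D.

1188640

Non-crossing perfect matchings of 2n points on a circle are counted by C_n; with 28 points, n = 14. So A = C_14 = 2674440.
Ways to associate a product of 14 factors correspond to binary trees on 14 leaves, so the count is C_13. So B = C_13 = 742900.
Rooted ordered (plane) trees on m nodes have m−1 edges and are counted by C_{m−1}; m = 14 gives C_13. So D = C_13 = 742900.
A − B − D = 2674440 − 742900 − 742900 = 1188640.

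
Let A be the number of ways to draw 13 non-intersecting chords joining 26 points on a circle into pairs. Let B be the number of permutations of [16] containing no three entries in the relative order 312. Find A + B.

Non-crossing perfect matchings of 2n points on a circle are counted by C_n; with 26 points, n = 13. So A = C_13 = 742900.
For any fixed pattern of length 3, the pattern-avoiding permutations of [16] number C_16. So B = C_16 = 35357670.
A + B = 742900 + 35357670 = 36100570.

36100570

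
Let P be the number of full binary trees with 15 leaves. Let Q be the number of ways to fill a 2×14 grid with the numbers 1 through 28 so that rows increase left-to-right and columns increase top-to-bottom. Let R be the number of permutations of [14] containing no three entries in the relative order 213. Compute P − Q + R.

A full binary tree with L leaves has L−1 internal nodes and is counted by C_{L−1}; L = 15 gives C_14. So P = C_14 = 2674440.
Standard Young tableaux of shape 2×n are counted by C_n; here n = 14. So Q = C_14 = 2674440.
For any fixed pattern of length 3, the pattern-avoiding permutations of [14] number C_14. So R = C_14 = 2674440.
P − Q + R = 2674440 − 2674440 + 2674440 = 2674440.

2674440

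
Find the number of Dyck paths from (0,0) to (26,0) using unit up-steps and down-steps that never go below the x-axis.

742900

A Dyck path with 13 up-steps and 13 down-steps has semilength 13, so there are C_13 of them.
C_13 = C(26,13)/14 = 10400600/14 = 742900.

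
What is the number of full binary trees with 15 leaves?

Full binary trees with 15 leaves have 15−1 = 14 internal nodes, so there are C_14 of them.
C_14 = C_13 · 2(2·13+1)/(13+2) = 742900 · 54/15 = 2674440.

2674440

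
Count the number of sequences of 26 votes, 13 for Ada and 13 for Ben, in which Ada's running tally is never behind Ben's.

742900

Ballot sequences with n votes each where one side never trails are Dyck words, counted by C_n; here n = 13.
C_13 = C_12 · 2(2·12+1)/(12+2) = 208012 · 50/14 = 742900.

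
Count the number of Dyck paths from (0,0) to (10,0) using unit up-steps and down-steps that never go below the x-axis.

42

A Dyck path with 5 up-steps and 5 down-steps has semilength 5, so there are C_5 of them.
C_5 = 42.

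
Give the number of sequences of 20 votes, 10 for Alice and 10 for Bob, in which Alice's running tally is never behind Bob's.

Ballot sequences with n votes each where one side never trails are Dyck words, counted by C_n; here n = 10.
C_10 = C(20,10)/11 = 184756/11 = 16796.

16796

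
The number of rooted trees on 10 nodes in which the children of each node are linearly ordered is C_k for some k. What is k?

9

Rooted ordered (plane) trees on m nodes have m−1 edges and are counted by C_{m−1}; m = 10 gives C_9.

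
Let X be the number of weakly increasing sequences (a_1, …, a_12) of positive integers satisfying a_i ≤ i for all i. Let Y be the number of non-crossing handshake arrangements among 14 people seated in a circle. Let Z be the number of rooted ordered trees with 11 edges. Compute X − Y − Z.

148797

Weakly increasing sequences with a_i ≤ i biject with Dyck paths of semilength 12, so there are C_12. So X = C_12 = 208012.
With 14 = 2·7 people, non-crossing handshake pairings are non-crossing perfect matchings on a circle, counted by C_7. So Y = C_7 = 429.
Rooted ordered trees with n edges are counted by C_n; here n = 11. So Z = C_11 = 58786.
X − Y − Z = 208012 − 429 − 58786 = 148797.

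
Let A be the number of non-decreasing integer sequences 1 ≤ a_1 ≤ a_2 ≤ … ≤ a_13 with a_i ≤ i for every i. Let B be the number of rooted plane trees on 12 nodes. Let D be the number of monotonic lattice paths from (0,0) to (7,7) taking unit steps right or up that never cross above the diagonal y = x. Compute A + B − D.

801257

Such sub-staircase sequences of length n are counted by C_n; here n = 13. So A = C_13 = 742900.
Rooted ordered (plane) trees on m nodes have m−1 edges and are counted by C_{m−1}; m = 12 gives C_11. So B = C_11 = 58786.
Monotone paths in an n×n grid that stay weakly below the diagonal are counted by C_n; here n = 7. So D = C_7 = 429.
A + B − D = 742900 + 58786 − 429 = 801257.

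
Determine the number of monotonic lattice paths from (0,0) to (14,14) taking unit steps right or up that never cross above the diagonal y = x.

Sub-diagonal monotone paths from (0,0) to (14,14) biject with Dyck paths of semilength 14, giving C_14.
C_14 = C(28,14)/15 = 40116600/15 = 2674440.

2674440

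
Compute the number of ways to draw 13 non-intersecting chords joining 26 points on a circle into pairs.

742900

Non-crossing perfect matchings of 2n points on a circle are counted by C_n; with 26 points, n = 13.
C_13 = C_12 · 2(2·12+1)/(12+2) = 208012 · 50/14 = 742900.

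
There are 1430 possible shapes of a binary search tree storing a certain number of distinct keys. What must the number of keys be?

8

Binary search tree shapes on n keys are counted by C_n, and C_8 = 1430.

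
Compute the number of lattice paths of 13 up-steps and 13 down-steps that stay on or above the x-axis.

Paths of 13 up- and 13 down-steps that never dip below the axis are Dyck paths; their count is C_13.
C_13 = C(26,13)/14 = 10400600/14 = 742900.

742900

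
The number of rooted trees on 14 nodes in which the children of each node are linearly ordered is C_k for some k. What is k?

A rooted plane tree on 14 nodes has 13 edges, and such trees are counted by C_13.

13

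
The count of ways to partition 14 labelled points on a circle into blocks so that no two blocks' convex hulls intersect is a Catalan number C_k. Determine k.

14

Non-crossing partitions of an n-element set are counted by C_n; here n = 14.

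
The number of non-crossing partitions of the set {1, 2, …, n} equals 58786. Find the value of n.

11

Non-crossing partitions of [n] are counted by C_n, and C_11 = 58786.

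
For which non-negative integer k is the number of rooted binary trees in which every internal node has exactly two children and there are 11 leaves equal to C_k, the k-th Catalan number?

Full binary trees with 11 leaves have 11−1 = 10 internal nodes, so there are C_10 of them.

10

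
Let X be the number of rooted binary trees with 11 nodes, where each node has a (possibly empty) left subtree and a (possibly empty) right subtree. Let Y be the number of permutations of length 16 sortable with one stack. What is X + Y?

35416456

Binary trees (left/right distinguished) on n nodes are counted by C_n; here n = 11. So X = C_11 = 58786.
By Knuth's characterisation, the stack-sortable permutations of length 16 are the 231-avoiders, numbering C_16. So Y = C_16 = 35357670.
X + Y = 58786 + 35357670 = 35416456.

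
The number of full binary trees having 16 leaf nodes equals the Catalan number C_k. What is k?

15

A full binary tree with L leaves has L−1 internal nodes and is counted by C_{L−1}; L = 16 gives C_15.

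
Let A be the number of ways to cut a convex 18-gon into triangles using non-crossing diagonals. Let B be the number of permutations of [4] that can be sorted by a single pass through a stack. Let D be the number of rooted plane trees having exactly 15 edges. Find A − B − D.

A convex 18-gon is triangulated into 16 triangles, and the number of such triangulations is the Catalan number C_{18−2} = C_16. So A = C_16 = 35357670.
By Knuth's characterisation, the stack-sortable permutations of length 4 are the 231-avoiders, numbering C_4. So B = C_4 = 14.
A rooted plane tree with 15 edges has 16 nodes, and the count is C_15. So D = C_15 = 9694845.
A − B − D = 35357670 − 14 − 9694845 = 25662811.

25662811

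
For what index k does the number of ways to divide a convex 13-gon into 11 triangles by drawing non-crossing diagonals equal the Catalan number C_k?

11

A convex 13-gon is triangulated into 11 triangles, and the number of such triangulations is the Catalan number C_{13−2} = C_11.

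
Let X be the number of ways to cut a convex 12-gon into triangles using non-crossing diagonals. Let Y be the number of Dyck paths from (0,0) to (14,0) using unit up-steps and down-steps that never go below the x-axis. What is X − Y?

Triangulations of a convex m-gon are counted by C_{m−2}; with m = 12 this is C_10. So X = C_10 = 16796.
Dyck paths of semilength n (length 2n) are counted by C_n; here n = 7. So Y = C_7 = 429.
X − Y = 16796 − 429 = 16367.

16367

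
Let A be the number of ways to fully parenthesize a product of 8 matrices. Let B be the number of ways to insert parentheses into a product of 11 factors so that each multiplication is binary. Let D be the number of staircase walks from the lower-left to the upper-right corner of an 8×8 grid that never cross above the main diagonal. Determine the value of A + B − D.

15795

Bracketing 8 factors into binary products is counted by C_{8−1} = C_7. So A = C_7 = 429.
Parenthesizations of m factors correspond to full binary trees with m leaves, counted by C_{m−1}; m = 11 gives C_10. So B = C_10 = 16796.
Monotone paths in an n×n grid that stay weakly below the diagonal are counted by C_n; here n = 8. So D = C_8 = 1430.
A + B − D = 429 + 16796 − 1430 = 15795.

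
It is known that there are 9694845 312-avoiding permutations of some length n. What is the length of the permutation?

15

Permutations of [n] avoiding a fixed length-3 pattern are counted by C_n, and C_15 = 9694845.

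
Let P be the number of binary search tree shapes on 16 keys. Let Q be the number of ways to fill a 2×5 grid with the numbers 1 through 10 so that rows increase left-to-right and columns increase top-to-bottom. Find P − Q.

35357628

There are C_n binary search tree shapes on n keys; with n = 16 that is C_16. So P = C_16 = 35357670.
By the hook-length formula (or a Dyck-path bijection), SYT of shape 2×5 number C_5. So Q = C_5 = 42.
P − Q = 35357670 − 42 = 35357628.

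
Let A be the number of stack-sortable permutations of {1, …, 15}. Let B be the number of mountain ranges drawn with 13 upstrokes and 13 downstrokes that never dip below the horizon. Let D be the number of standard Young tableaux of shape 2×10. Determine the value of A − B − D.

8935149

Stack-sortable permutations are exactly the 231-avoiding ones, counted by C_n; here n = 15. So A = C_15 = 9694845.
Paths of 13 up- and 13 down-steps that never dip below the axis are Dyck paths; their count is C_13. So B = C_13 = 742900.
By the hook-length formula (or a Dyck-path bijection), SYT of shape 2×10 number C_10. So D = C_10 = 16796.
A − B − D = 9694845 − 742900 − 16796 = 8935149.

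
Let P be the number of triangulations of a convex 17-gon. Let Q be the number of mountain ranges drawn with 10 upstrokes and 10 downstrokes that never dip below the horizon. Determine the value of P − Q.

9678049

The number of triangulations of a 17-gon is the Catalan number C_15 (index = sides − 2). So P = C_15 = 9694845.
Paths of 10 up- and 10 down-steps that never dip below the axis are Dyck paths; their count is C_10. So Q = C_10 = 16796.
P − Q = 9694845 − 16796 = 9678049.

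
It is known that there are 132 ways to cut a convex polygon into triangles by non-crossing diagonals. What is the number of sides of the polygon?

8

Triangulations of a convex m-gon are counted by C_{m−2}. Since C_6 = 132, the index is 6.
So m − 2 = 6, giving m = 8 sides.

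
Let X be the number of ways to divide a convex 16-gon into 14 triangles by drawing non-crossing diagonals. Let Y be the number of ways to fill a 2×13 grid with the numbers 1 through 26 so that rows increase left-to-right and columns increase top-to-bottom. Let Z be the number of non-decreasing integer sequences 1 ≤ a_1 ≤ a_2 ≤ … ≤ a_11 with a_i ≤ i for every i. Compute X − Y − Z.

Triangulations of a convex m-gon are counted by C_{m−2}; with m = 16 this is C_14. So X = C_14 = 2674440.
Standard Young tableaux of shape 2×n are counted by C_n; here n = 13. So Y = C_13 = 742900.
Such sub-staircase sequences of length n are counted by C_n; here n = 11. So Z = C_11 = 58786.
X − Y − Z = 2674440 − 742900 − 58786 = 1872754.

1872754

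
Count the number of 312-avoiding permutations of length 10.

For any fixed pattern of length 3, the pattern-avoiding permutations of [10] number C_10.
C_10 = 16796.

16796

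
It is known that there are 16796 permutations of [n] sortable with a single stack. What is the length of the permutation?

10

Stack-sortable permutations of [n] are counted by C_n. The Catalan number equal to 16796 is C_10.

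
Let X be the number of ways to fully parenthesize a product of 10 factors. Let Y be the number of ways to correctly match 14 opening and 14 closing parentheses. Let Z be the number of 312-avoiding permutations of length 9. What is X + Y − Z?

Parenthesizations of m factors correspond to full binary trees with m leaves, counted by C_{m−1}; m = 10 gives C_9. So X = C_9 = 4862.
A balanced arrangement of 14 bracket pairs is a Dyck word of semilength 14, so the count is C_14. So Y = C_14 = 2674440.
Permutations of [n] avoiding any single length-3 pattern are counted by C_n; here n = 9. So Z = C_9 = 4862.
X + Y − Z = 4862 + 2674440 − 4862 = 2674440.

2674440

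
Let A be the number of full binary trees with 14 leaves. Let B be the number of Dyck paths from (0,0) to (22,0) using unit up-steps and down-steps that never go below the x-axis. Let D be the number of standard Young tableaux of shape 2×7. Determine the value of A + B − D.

801257

Full binary trees with 14 leaves have 14−1 = 13 internal nodes, so there are C_13 of them. So A = C_13 = 742900.
Dyck paths of semilength n (length 2n) are counted by C_n; here n = 11. So B = C_11 = 58786.
By the hook-length formula (or a Dyck-path bijection), SYT of shape 2×7 number C_7. So D = C_7 = 429.
A + B − D = 742900 + 58786 − 429 = 801257.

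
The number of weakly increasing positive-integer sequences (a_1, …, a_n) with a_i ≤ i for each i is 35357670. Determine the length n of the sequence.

16

Such sub-staircase sequences of length n are counted by C_n. Since C_16 = 35357670, the index is 16.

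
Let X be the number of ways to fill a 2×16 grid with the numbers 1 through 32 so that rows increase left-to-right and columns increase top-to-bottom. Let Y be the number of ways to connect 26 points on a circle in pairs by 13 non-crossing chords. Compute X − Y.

Standard Young tableaux of shape 2×n are counted by C_n; here n = 16. So X = C_16 = 35357670.
Pairing 26 circle points by 13 non-crossing chords gives C_13 matchings. So Y = C_13 = 742900.
X − Y = 35357670 − 742900 = 34614770.

34614770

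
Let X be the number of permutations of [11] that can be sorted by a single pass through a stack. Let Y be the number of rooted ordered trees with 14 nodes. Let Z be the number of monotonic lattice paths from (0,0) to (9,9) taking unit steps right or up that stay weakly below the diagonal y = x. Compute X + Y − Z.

796824

Stack-sortable permutations are exactly the 231-avoiding ones, counted by C_n; here n = 11. So X = C_11 = 58786.
Rooted ordered (plane) trees on m nodes have m−1 edges and are counted by C_{m−1}; m = 14 gives C_13. So Y = C_13 = 742900.
Sub-diagonal monotone paths from (0,0) to (9,9) biject with Dyck paths of semilength 9, giving C_9. So Z = C_9 = 4862.
X + Y − Z = 58786 + 742900 − 4862 = 796824.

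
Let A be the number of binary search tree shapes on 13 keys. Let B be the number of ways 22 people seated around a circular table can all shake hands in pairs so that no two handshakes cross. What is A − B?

684114

There are C_n binary search tree shapes on n keys; with n = 13 that is C_13. So A = C_13 = 742900.
Non-crossing handshake pairings of 2n people are counted by C_n; 22 people gives n = 11. So B = C_11 = 58786.
A − B = 742900 − 58786 = 684114.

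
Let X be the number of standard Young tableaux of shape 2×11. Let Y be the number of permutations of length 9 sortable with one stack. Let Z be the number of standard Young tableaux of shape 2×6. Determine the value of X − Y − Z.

53792

By the hook-length formula (or a Dyck-path bijection), SYT of shape 2×11 number C_11. So X = C_11 = 58786.
By Knuth's characterisation, the stack-sortable permutations of length 9 are the 231-avoiders, numbering C_9. So Y = C_9 = 4862.
By the hook-length formula (or a Dyck-path bijection), SYT of shape 2×6 number C_6. So Z = C_6 = 132.
X − Y − Z = 58786 − 4862 − 132 = 53792.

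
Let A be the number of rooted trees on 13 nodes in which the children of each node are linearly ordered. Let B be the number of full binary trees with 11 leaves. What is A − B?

A rooted plane tree on 13 nodes has 12 edges, and such trees are counted by C_12. So A = C_12 = 208012.
A full binary tree with L leaves has L−1 internal nodes and is counted by C_{L−1}; L = 11 gives C_10. So B = C_10 = 16796.
A − B = 208012 − 16796 = 191216.

191216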